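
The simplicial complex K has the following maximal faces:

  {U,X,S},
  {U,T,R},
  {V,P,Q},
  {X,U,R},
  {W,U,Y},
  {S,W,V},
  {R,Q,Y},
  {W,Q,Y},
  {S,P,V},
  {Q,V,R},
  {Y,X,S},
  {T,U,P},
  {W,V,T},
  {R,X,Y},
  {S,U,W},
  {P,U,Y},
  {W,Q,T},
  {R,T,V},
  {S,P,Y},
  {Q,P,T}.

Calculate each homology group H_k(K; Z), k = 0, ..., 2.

We work with the vertex ordering P < Q < R < S < T < U < V < W < X < Y. The simplices of K, each written with vertices in increasing order, are:

  0-simplices (10): P, Q, R, S, T, U, V, W, X, Y
  1-simplices (30): PQ, PS, PT, PU, PV, PY, QR, QT, QV, QW, QY, RT, RU, RV, RX, RY, SU, SV, SW, SX, SY, TU, TV, TW, UW, UX, UY, VW, WY, XY
  2-simplices (20): PQT, PQV, PSV, PSY, PTU, PUY, QRV, QRY, QTW, QWY, RTU, RTV, RUX, RXY, SUW, SUX, SVW, SXY, TVW, UWY

giving chain groups C_0 ≅ Z^10, C_1 ≅ Z^30, C_2 ≅ Z^20.

Boundary ∂_1: C_1 → C_0 is given by ∂[p,q] = [q] − [p]. For instance
  ∂SV = V − S.
As a 10×30 matrix over Z this has rank 9, with invariant factors (1,1,1,1,1,1,1,1,1).

The boundary map ∂_2: C_2 → C_1 acts by ∂[p,q,r] = [q,r] − [p,r] + [p,q]. For instance
  ∂QRY = RY − QY + QR,
  ∂PTU = TU − PU + PT.
As a 30×20 matrix over Z this has rank 20, with invariant factors (1,1,1,1,1,1,1,1,1,1,1,1,1,1,1,1,1,1,1,2).

Now H_k = ker ∂_k / im ∂_{k+1}, so:

  H_0: rank C_0 − rank ∂_1 = 10 − 9 = 1, and the invariant factors of ∂_1 are all 1, so H_0 = Z.
  H_1: rank ker ∂_1 − rank ∂_2 = (30 − 9) − 20 = 1, and ∂_2 has invariant factor 2 > 1, so H_1 = Z ⊕ Z/2.
  H_2: rank ker ∂_2 − rank ∂_3 = (20 − 20) − 0 = 0, and there is no ∂_3, so H_2 = 0.

(K is a triangulation of the Klein bottle.)

H_0 ≅ Z,  H_1 ≅ Z ⊕ Z/2,  H_2 = 0.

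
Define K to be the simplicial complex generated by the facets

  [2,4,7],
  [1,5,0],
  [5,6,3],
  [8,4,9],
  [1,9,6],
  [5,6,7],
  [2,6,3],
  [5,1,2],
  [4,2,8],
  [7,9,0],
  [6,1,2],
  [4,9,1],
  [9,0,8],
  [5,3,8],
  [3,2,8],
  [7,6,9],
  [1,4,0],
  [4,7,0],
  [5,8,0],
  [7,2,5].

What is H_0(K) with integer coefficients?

H_0 = Z.

K has 10 vertices, 30 edges, 20 triangles.
rank ∂_0 = 0, rank ∂_1 = 9 ⇒ b_0 = 10 − 0 − 9 = 1; all invariant factors of ∂_1 are 1 so no torsion. So H_0 = Z.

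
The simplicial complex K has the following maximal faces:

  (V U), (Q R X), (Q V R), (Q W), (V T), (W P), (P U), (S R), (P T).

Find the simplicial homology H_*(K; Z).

H_0 ≅ Z,  H_1 ≅ Z^2,  H_2 = 0.

Take the total order P < Q < R < S < T < U < V < W < X on the vertex set. Then K (dimension 2) consists of the simplices:

  0-simplices (9): P, Q, R, S, T, U, V, W, X
  1-simplices (12): PT, PU, PW, QR, QV, QW, QX, RS, RV, RX, TV, UV
  2-simplices (2): QRV, QRX

so the chain groups are C_0 ≅ Z^9, C_1 ≅ Z^12, C_2 ≅ Z^2.

Boundary ∂_1: C_1 → C_0 is given by ∂[p,q] = [q] − [p]. For instance
  ∂PT = T − P.
The 9×12 boundary matrix has rank 8 and Smith normal form diag(1,1,1,1,1,1,1,1).

∂_2: C_2 → C_1 maps a triangle to the signed sum of its edges. For instance
  ∂QRX = RX − QX + QR,
  ∂QRV = RV − QV + QR.
The 12×2 boundary matrix has rank 2 and Smith normal form diag(1,1).

From H_k ≅ ker(∂_k) / im(∂_{k+1}) we obtain:

  H_0: rank C_0 − rank ∂_1 = 9 − 8 = 1, and the invariant factors of ∂_1 are all 1, so H_0 ≅ Z.
  H_1: rank ker ∂_1 − rank ∂_2 = (12 − 8) − 2 = 2, and the invariant factors of ∂_2 are all 1, so H_1 ≅ Z^2.
  H_2: rank ker ∂_2 − rank ∂_3 = (2 − 2) − 0 = 0, and there is no ∂_3, so H_2 ≅ 0.

As a check, the Euler characteristic is 9 − 12 + 2 = -1, which agrees with 1 − 2 + 0 = -1.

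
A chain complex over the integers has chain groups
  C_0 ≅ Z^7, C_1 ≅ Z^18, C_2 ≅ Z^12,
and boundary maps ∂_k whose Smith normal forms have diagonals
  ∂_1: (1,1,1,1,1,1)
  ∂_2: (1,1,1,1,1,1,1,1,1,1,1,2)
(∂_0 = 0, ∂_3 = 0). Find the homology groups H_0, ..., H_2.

H_0 = Z,  H_1 = Z/2Z,  H_2 = 0.

H_0: b_0 = 7 − 0 − 6 = 1; torsion from ∂_1 factors > 1: none. So H_0 = Z.
H_1: b_1 = 18 − 6 − 12 = 0; torsion from ∂_2 factors > 1: [2]. So H_1 = Z/2Z.
H_2: b_2 = 12 − 12 − 0 = 0; torsion from ∂_3 factors > 1: none. So H_2 = 0.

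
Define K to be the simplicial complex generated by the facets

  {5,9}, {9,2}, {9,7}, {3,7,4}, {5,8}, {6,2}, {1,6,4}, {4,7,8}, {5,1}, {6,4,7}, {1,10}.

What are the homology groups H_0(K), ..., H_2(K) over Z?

H_0 = Z,  H_1 = Z^3,  H_2 = 0.

Order the vertices as 1 < 2 < 3 < 4 < 5 < 6 < 7 < 8 < 9 < 10. Listing each simplex with vertices in this order, K has dimension 2 with simplices:

  0-simplices (10): [1], [2], [3], [4], [5], [6], [7], [8], [9], [10]
  1-simplices (16): [1,4], [1,5], [1,6], [1,10], [2,6], [2,9], [3,4], [3,7], [4,6], [4,7], [4,8], [5,8], [5,9], [6,7], [7,8], [7,9]
  2-simplices (4): [1,4,6], [3,4,7], [4,6,7], [4,7,8]

Hence C_0 ≅ Z^10, C_1 ≅ Z^16, C_2 ≅ Z^4.

The boundary map ∂_1: C_1 → C_0 sends each edge [p,q] (with p < q) to q − p. For instance
  ∂[4,8] = [8] − [4].
As a 10×16 matrix over Z this has rank 9, with invariant factors (1,1,1,1,1,1,1,1,1).

∂_2: C_2 → C_1 sends each 2-simplex [p,q,r] to [q,r] − [p,r] + [p,q]. For instance
  ∂[3,4,7] = [4,7] − [3,7] + [3,4],
  ∂[4,6,7] = [6,7] − [4,7] + [4,6].
The resulting 16×4 matrix has rank 4, and its Smith normal form has invariant factors (1,1,1,1).

From H_k ≅ ker(∂_k) / im(∂_{k+1}) we obtain:

  H_0: rank C_0 − rank ∂_1 = 10 − 9 = 1, and the invariant factors of ∂_1 are all 1, so H_0 = Z.
  H_1: rank ker ∂_1 − rank ∂_2 = (16 − 9) − 4 = 3, and the invariant factors of ∂_2 are all 1, so H_1 = Z^3.
  H_2: rank ker ∂_2 − rank ∂_3 = (4 − 4) − 0 = 0, and there is no ∂_3, so H_2 = 0.

As a check, the Euler characteristic is 10 − 16 + 4 = -2, which agrees with 1 − 3 + 0 = -2.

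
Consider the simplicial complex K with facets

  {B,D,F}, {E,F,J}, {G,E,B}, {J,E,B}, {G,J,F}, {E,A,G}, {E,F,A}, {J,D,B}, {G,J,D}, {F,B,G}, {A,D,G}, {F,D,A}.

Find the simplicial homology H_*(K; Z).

Order the vertices as A < B < D < E < F < G < J. Listing each simplex with vertices in this order, K has dimension 2 with simplices:

  0-simplices (7): A, B, D, E, F, G, J
  1-simplices (18): AD, AE, AF, AG, BD, BE, BF, BG, BJ, DF, DG, DJ, EF, EG, EJ, FG, FJ, GJ
  2-simplices (12): ADF, ADG, AEF, AEG, BDF, BDJ, BEG, BEJ, BFG, DGJ, EFJ, FGJ

giving chain groups C_0 ≅ Z^7, C_1 ≅ Z^18, C_2 ≅ Z^12.

Boundary ∂_1: C_1 → C_0 sends each edge [p,q] (with p < q) to q − p. For instance
  ∂AF = F − A.
This gives a 7×18 integer matrix of rank 6; reducing to Smith normal form yields diagonal entries (1,1,1,1,1,1).

The boundary map ∂_2: C_2 → C_1 maps a triangle to the signed sum of its edges. For instance
  ∂FGJ = GJ − FJ + FG,
  ∂EFJ = FJ − EJ + EF.
The 18×12 boundary matrix has rank 12 and Smith normal form diag(1,1,1,1,1,1,1,1,1,1,1,2).

Computing H_k = (kernel of ∂_k) / (image of ∂_{k+1}):

  H_0: rank C_0 − rank ∂_1 = 7 − 6 = 1, and the invariant factors of ∂_1 are all 1, so H_0 ≅ Z.
  H_1: rank ker ∂_1 − rank ∂_2 = (18 − 6) − 12 = 0, and ∂_2 has invariant factor 2 > 1, so H_1 ≅ Z/2Z.
  H_2: rank ker ∂_2 − rank ∂_3 = (12 − 12) − 0 = 0, and there is no ∂_3, so H_2 ≅ 0.

H_0 ≅ Z,  H_1 ≅ Z/2Z,  H_2 = 0.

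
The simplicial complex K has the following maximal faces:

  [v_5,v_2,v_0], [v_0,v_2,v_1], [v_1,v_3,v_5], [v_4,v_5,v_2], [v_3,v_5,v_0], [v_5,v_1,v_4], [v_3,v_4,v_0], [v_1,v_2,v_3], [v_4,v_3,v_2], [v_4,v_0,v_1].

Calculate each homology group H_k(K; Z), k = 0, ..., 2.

Fix the vertex order v_0 < v_1 < v_2 < v_3 < v_4 < v_5 and write every simplex with vertices in increasing order. Then dim K = 2 and the simplices of K are:

  0-simplices (6): [v_0], [v_1], [v_2], [v_3], [v_4], [v_5]
  1-simplices (15): (15 of them)
  2-simplices (10): [v_0,v_1,v_2], [v_0,v_1,v_4], [v_0,v_2,v_5], [v_0,v_3,v_4], [v_0,v_3,v_5], [v_1,v_2,v_3], [v_1,v_3,v_5], [v_1,v_4,v_5], [v_2,v_3,v_4], [v_2,v_4,v_5]

Hence C_0 ≅ Z^6, C_1 ≅ Z^15, C_2 ≅ Z^10.

Boundary ∂_1: C_1 → C_0 maps an edge to its endpoints' difference, ∂[p,q] = q − p. For instance
  ∂[v_0,v_3] = [v_3] − [v_0].
As a 6×15 matrix over Z this has rank 5, with invariant factors (1,1,1,1,1).

∂_2: C_2 → C_1 acts by ∂[p,q,r] = [q,r] − [p,r] + [p,q]. For instance
  ∂[v_0,v_1,v_2] = [v_1,v_2] − [v_0,v_2] + [v_0,v_1],
  ∂[v_0,v_2,v_5] = [v_2,v_5] − [v_0,v_5] + [v_0,v_2].
As a 15×10 matrix over Z this has rank 10, with invariant factors (1,1,1,1,1,1,1,1,1,2).

Now H_k = ker ∂_k / im ∂_{k+1}, so:

  H_0: rank C_0 − rank ∂_1 = 6 − 5 = 1, and the invariant factors of ∂_1 are all 1, so H_0 ≅ Z.
  H_1: rank ker ∂_1 − rank ∂_2 = (15 − 5) − 10 = 0, and ∂_2 has invariant factor 2 > 1, so H_1 ≅ Z/2Z.
  H_2: rank ker ∂_2 − rank ∂_3 = (10 − 10) − 0 = 0, and there is no ∂_3, so H_2 ≅ 0.

(K is a triangulation of the real projective plane RP^2.)

H_0 ≅ Z,  H_1 ≅ Z/2Z,  H_2 = 0.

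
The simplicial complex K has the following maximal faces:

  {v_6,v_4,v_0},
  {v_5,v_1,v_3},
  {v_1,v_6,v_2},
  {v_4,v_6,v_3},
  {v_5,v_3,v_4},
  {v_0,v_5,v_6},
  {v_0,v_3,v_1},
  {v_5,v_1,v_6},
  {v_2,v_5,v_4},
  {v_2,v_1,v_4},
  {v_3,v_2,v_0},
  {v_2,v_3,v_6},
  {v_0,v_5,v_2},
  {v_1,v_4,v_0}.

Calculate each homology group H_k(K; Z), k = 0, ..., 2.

H_0 = Z,  H_1 = Z^2,  H_2 = Z.

Fix the vertex order v_0 < v_1 < v_2 < v_3 < v_4 < v_5 < v_6 and write every simplex with vertices in increasing order. Then dim K = 2 and the simplices of K are:

  0-simplices (7): [v_0], [v_1], [v_2], [v_3], [v_4], [v_5], [v_6]
  1-simplices (21): (21 of them)
  2-simplices (14): (14 of them)

Hence C_0 ≅ Z^7, C_1 ≅ Z^21, C_2 ≅ Z^14.

Boundary ∂_1: C_1 → C_0 sends each edge [p,q] (with p < q) to q − p. For instance
  ∂[v_2,v_6] = [v_6] − [v_2].
The 7×21 boundary matrix has rank 6 and Smith normal form diag(1,1,1,1,1,1).

∂_2: C_2 → C_1 maps a triangle to the signed sum of its edges. For instance
  ∂[v_2,v_3,v_6] = [v_3,v_6] − [v_2,v_6] + [v_2,v_3],
  ∂[v_0,v_2,v_5] = [v_2,v_5] − [v_0,v_5] + [v_0,v_2].
The 21×14 boundary matrix has rank 13 and Smith normal form diag(1,1,1,1,1,1,1,1,1,1,1,1,1).

Now H_k = ker ∂_k / im ∂_{k+1}, so:

  H_0: rank C_0 − rank ∂_1 = 7 − 6 = 1, and the invariant factors of ∂_1 are all 1, so H_0 ≅ Z.
  H_1: rank ker ∂_1 − rank ∂_2 = (21 − 6) − 13 = 2, and the invariant factors of ∂_2 are all 1, so H_1 ≅ Z^2.
  H_2: rank ker ∂_2 − rank ∂_3 = (14 − 13) − 0 = 1, and there is no ∂_3, so H_2 ≅ Z.

As a check, the Euler characteristic is 7 − 21 + 14 = 0, which agrees with 1 − 2 + 1 = 0.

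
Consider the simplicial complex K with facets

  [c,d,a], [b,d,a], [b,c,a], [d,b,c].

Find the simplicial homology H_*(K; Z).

H_0 = Z,  H_1 = 0,  H_2 = Z.

We work with the vertex ordering a < b < c < d. The simplices of K, each written with vertices in increasing order, are:

  0-simplices (4): a, b, c, d
  1-simplices (6): ab, ac, ad, bc, bd, cd
  2-simplices (4): abc, abd, acd, bcd

Hence C_0 ≅ Z^4, C_1 ≅ Z^6, C_2 ≅ Z^4.

Boundary ∂_1: C_1 → C_0 sends each edge [p,q] (with p < q) to q − p. For instance
  ∂ac = c − a.
This gives a 4×6 integer matrix of rank 3; reducing to Smith normal form yields diagonal entries (1,1,1).

The boundary map ∂_2: C_2 → C_1 acts by ∂[p,q,r] = [q,r] − [p,r] + [p,q]. For instance
  ∂acd = cd − ad + ac,
  ∂abd = bd − ad + ab.
The resulting 6×4 matrix has rank 3, and its Smith normal form has invariant factors (1,1,1).

Reading off H_k = ker ∂_k / im ∂_{k+1}:

  H_0: rank C_0 − rank ∂_1 = 4 − 3 = 1, and the invariant factors of ∂_1 are all 1, so H_0 = Z.
  H_1: rank ker ∂_1 − rank ∂_2 = (6 − 3) − 3 = 0, and the invariant factors of ∂_2 are all 1, so H_1 = 0.
  H_2: rank ker ∂_2 − rank ∂_3 = (4 − 3) − 0 = 1, and there is no ∂_3, so H_2 = Z.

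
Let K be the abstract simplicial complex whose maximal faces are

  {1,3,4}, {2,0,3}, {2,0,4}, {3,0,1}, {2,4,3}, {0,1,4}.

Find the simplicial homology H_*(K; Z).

We work with the vertex ordering 0 < 1 < 2 < 3 < 4. The simplices of K, each written with vertices in increasing order, are:

  0-simplices (5): [0], [1], [2], [3], [4]
  1-simplices (9): [0,1], [0,2], [0,3], [0,4], [1,3], [1,4], [2,3], [2,4], [3,4]
  2-simplices (6): [0,1,3], [0,1,4], [0,2,3], [0,2,4], [1,3,4], [2,3,4]

Hence C_0 ≅ Z^5, C_1 ≅ Z^9, C_2 ≅ Z^6.

The boundary map ∂_1: C_1 → C_0 sends each edge [p,q] (with p < q) to q − p. For instance
  ∂[0,4] = [4] − [0].
The 5×9 boundary matrix has rank 4 and Smith normal form diag(1,1,1,1).

Boundary ∂_2: C_2 → C_1 maps a triangle to the signed sum of its edges. For instance
  ∂[0,2,3] = [2,3] − [0,3] + [0,2],
  ∂[0,1,3] = [1,3] − [0,3] + [0,1].
This gives a 9×6 integer matrix of rank 5; reducing to Smith normal form yields diagonal entries (1,1,1,1,1).

From H_k ≅ ker(∂_k) / im(∂_{k+1}) we obtain:

  H_0: rank C_0 − rank ∂_1 = 5 − 4 = 1, and the invariant factors of ∂_1 are all 1, so H_0 = Z.
  H_1: rank ker ∂_1 − rank ∂_2 = (9 − 4) − 5 = 0, and the invariant factors of ∂_2 are all 1, so H_1 = 0.
  H_2: rank ker ∂_2 − rank ∂_3 = (6 − 5) − 0 = 1, and there is no ∂_3, so H_2 = Z.

H_0 = Z,  H_1 = 0,  H_2 = Z.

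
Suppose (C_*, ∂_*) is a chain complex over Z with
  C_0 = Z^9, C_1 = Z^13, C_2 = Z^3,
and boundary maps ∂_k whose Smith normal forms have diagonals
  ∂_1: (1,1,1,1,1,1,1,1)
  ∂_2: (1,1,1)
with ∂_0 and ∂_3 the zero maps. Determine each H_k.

H_0 = Z,  H_1 = Z^2,  H_2 = 0.

H_0: b_0 = 9 − 0 − 8 = 1; torsion from ∂_1 factors > 1: none. So H_0 = Z.
H_1: b_1 = 13 − 8 − 3 = 2; torsion from ∂_2 factors > 1: none. So H_1 = Z^2.
H_2: b_2 = 3 − 3 − 0 = 0; torsion from ∂_3 factors > 1: none. So H_2 = 0.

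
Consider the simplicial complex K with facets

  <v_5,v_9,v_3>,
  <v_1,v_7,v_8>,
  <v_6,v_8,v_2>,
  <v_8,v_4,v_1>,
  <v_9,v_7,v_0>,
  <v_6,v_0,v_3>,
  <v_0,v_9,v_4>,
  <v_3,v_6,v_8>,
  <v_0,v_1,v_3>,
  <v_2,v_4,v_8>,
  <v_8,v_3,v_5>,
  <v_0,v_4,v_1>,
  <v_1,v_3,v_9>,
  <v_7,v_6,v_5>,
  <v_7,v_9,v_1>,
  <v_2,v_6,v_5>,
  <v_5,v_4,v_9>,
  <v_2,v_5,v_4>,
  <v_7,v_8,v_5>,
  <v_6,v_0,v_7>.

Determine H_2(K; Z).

H_2 = 0.

Take the total order v_0 < v_1 < v_2 < v_3 < v_4 < v_5 < v_6 < v_7 < v_8 < v_9 on the vertex set. Then K (dimension 2) consists of the simplices:

  0-simplices (10): [v_0], [v_1], [v_2], [v_3], [v_4], [v_5], [v_6], [v_7], [v_8], [v_9]
  1-simplices (30): (30 of them)
  2-simplices (20): (20 of them)

Hence C_0 ≅ Z^10, C_1 ≅ Z^30, C_2 ≅ Z^20.

Boundary ∂_1: C_1 → C_0 sends each edge [p,q] (with p < q) to q − p. For instance
  ∂[v_2,v_8] = [v_8] − [v_2].
This gives a 10×30 integer matrix of rank 9; reducing to Smith normal form yields diagonal entries (1,1,1,1,1,1,1,1,1).

The boundary map ∂_2: C_2 → C_1 sends each 2-simplex [p,q,r] to [q,r] − [p,r] + [p,q]. For instance
  ∂[v_3,v_6,v_8] = [v_6,v_8] − [v_3,v_8] + [v_3,v_6],
  ∂[v_0,v_1,v_3] = [v_1,v_3] − [v_0,v_3] + [v_0,v_1].
The 30×20 boundary matrix has rank 20 and Smith normal form diag(1,1,1,1,1,1,1,1,1,1,1,1,1,1,1,1,1,1,1,2).

From H_k ≅ ker(∂_k) / im(∂_{k+1}) we obtain:

  H_2: rank ker ∂_2 − rank ∂_3 = (20 − 20) − 0 = 0, and there is no ∂_3, so H_2 = 0.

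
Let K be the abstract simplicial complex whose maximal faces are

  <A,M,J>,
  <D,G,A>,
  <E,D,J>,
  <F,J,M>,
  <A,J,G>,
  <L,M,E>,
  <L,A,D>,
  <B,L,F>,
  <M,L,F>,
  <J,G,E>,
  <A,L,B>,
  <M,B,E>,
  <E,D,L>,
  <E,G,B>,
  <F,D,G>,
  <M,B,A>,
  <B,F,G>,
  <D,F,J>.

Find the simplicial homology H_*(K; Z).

We work with the vertex ordering A < B < D < E < F < G < J < L < M. The simplices of K, each written with vertices in increasing order, are:

  0-simplices (9): A, B, D, E, F, G, J, L, M
  1-simplices (27): AB, AD, AG, AJ, AL, AM, BE, BF, BG, BL, BM, DE, DF, DG, DJ, DL, EG, EJ, EL, EM, FG, FJ, FL, FM, GJ, JM, LM
  2-simplices (18): ABL, ABM, ADG, ADL, AGJ, AJM, BEG, BEM, BFG, BFL, DEJ, DEL, DFG, DFJ, EGJ, ELM, FJM, FLM

Hence C_0 ≅ Z^9, C_1 ≅ Z^27, C_2 ≅ Z^18.

∂_1: C_1 → C_0 is given by ∂[p,q] = [q] − [p]. For instance
  ∂BL = L − B.
This gives a 9×27 integer matrix of rank 8; reducing to Smith normal form yields diagonal entries (1,1,1,1,1,1,1,1).

∂_2: C_2 → C_1 maps a triangle to the signed sum of its edges. For instance
  ∂ADG = DG − AG + AD,
  ∂BEM = EM − BM + BE.
This gives a 27×18 integer matrix of rank 18; reducing to Smith normal form yields diagonal entries (1,1,1,1,1,1,1,1,1,1,1,1,1,1,1,1,1,2).

Now H_k = ker ∂_k / im ∂_{k+1}, so:

  H_0: rank C_0 − rank ∂_1 = 9 − 8 = 1, and the invariant factors of ∂_1 are all 1, so H_0 ≅ Z.
  H_1: rank ker ∂_1 − rank ∂_2 = (27 − 8) − 18 = 1, and ∂_2 has invariant factor 2 > 1, so H_1 ≅ Z ⊕ Z/2.
  H_2: rank ker ∂_2 − rank ∂_3 = (18 − 18) − 0 = 0, and there is no ∂_3, so H_2 ≅ 0.

(K is a triangulation of the Klein bottle.)

H_0 ≅ Z,  H_1 ≅ Z ⊕ Z/2,  H_2 = 0.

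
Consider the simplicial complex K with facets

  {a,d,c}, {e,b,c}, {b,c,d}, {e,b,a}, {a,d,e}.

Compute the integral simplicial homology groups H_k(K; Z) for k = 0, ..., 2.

H_0 = Z,  H_1 = Z,  H_2 = 0.

Take the total order a < b < c < d < e on the vertex set. Then K (dimension 2) consists of the simplices:

  0-simplices (5): a, b, c, d, e
  1-simplices (10): ab, ac, ad, ae, bc, bd, be, cd, ce, de
  2-simplices (5): abe, acd, ade, bcd, bce

Hence C_0 ≅ Z^5, C_1 ≅ Z^10, C_2 ≅ Z^5.

∂_1: C_1 → C_0 is given by ∂[p,q] = [q] − [p].
The 5×10 boundary matrix has rank 4 and Smith normal form diag(1,1,1,1).

Boundary ∂_2: C_2 → C_1 sends each 2-simplex [p,q,r] to [q,r] − [p,r] + [p,q]. For instance
  ∂ade = de − ae + ad,
  ∂abe = be − ae + ab.
The 10×5 boundary matrix has rank 5 and Smith normal form diag(1,1,1,1,1).

Computing H_k = (kernel of ∂_k) / (image of ∂_{k+1}):

  H_0: rank C_0 − rank ∂_1 = 5 − 4 = 1, and the invariant factors of ∂_1 are all 1, so H_0 = Z.
  H_1: rank ker ∂_1 − rank ∂_2 = (10 − 4) − 5 = 1, and the invariant factors of ∂_2 are all 1, so H_1 = Z.
  H_2: rank ker ∂_2 − rank ∂_3 = (5 − 5) − 0 = 0, and there is no ∂_3, so H_2 = 0.

As a check, the Euler characteristic is 5 − 10 + 5 = 0, which agrees with 1 − 1 + 0 = 0.
(K is a triangulation of the Möbius band.)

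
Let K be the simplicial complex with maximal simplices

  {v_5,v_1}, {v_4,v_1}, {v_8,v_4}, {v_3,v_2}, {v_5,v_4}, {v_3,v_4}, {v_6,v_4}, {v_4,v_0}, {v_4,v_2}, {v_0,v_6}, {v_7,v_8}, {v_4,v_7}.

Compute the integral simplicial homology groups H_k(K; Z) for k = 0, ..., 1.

K has 9 vertices, 12 edges.
rank ∂_0 = 0, rank ∂_1 = 8 ⇒ b_0 = 9 − 0 − 8 = 1; all invariant factors of ∂_1 are 1 so no torsion. So H_0 ≅ Z.
rank ∂_1 = 8, rank ∂_2 = 0 ⇒ b_1 = 12 − 8 − 0 = 4. So H_1 ≅ Z^4.

H_0 ≅ Z,  H_1 ≅ Z^4.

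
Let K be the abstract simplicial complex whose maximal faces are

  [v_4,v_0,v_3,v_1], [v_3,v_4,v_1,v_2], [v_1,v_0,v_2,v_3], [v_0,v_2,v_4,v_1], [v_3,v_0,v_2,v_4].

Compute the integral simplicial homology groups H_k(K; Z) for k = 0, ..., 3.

Take the total order v_0 < v_1 < v_2 < v_3 < v_4 on the vertex set. Then K (dimension 3) consists of the simplices:

  0-simplices (5): [v_0], [v_1], [v_2], [v_3], [v_4]
  1-simplices (10): [v_0,v_1], [v_0,v_2], [v_0,v_3], [v_0,v_4], [v_1,v_2], [v_1,v_3], [v_1,v_4], [v_2,v_3], [v_2,v_4], [v_3,v_4]
  2-simplices (10): [v_0,v_1,v_2], [v_0,v_1,v_3], [v_0,v_1,v_4], [v_0,v_2,v_3], [v_0,v_2,v_4], [v_0,v_3,v_4], [v_1,v_2,v_3], [v_1,v_2,v_4], [v_1,v_3,v_4], [v_2,v_3,v_4]
  3-simplices (5): [v_0,v_1,v_2,v_3], [v_0,v_1,v_2,v_4], [v_0,v_1,v_3,v_4], [v_0,v_2,v_3,v_4], [v_1,v_2,v_3,v_4]

so the chain groups are C_0 ≅ Z^5, C_1 ≅ Z^10, C_2 ≅ Z^10, C_3 ≅ Z^5.

∂_1: C_1 → C_0 sends each edge [p,q] (with p < q) to q − p.
The 5×10 boundary matrix has rank 4 and Smith normal form diag(1,1,1,1).

Boundary ∂_2: C_2 → C_1 sends each 2-simplex [p,q,r] to [q,r] − [p,r] + [p,q]. For instance
  ∂[v_0,v_1,v_2] = [v_1,v_2] − [v_0,v_2] + [v_0,v_1],
  ∂[v_0,v_2,v_3] = [v_2,v_3] − [v_0,v_3] + [v_0,v_2].
This gives a 10×10 integer matrix of rank 6; reducing to Smith normal form yields diagonal entries (1,1,1,1,1,1).

Boundary ∂_3: C_3 → C_2 sends each 3-simplex σ to the alternating sum Σ_i (−1)^i (σ with its i-th vertex removed). For instance
  ∂[v_0,v_1,v_2,v_4] = [v_1,v_2,v_4] − [v_0,v_2,v_4] + [v_0,v_1,v_4] − [v_0,v_1,v_2],
  ∂[v_0,v_1,v_2,v_3] = [v_1,v_2,v_3] − [v_0,v_2,v_3] + [v_0,v_1,v_3] − [v_0,v_1,v_2].
As a 10×5 matrix over Z this has rank 4, with invariant factors (1,1,1,1).

Now H_k = ker ∂_k / im ∂_{k+1}, so:

  H_0: rank C_0 − rank ∂_1 = 5 − 4 = 1, and the invariant factors of ∂_1 are all 1, so H_0 ≅ Z.
  H_1: rank ker ∂_1 − rank ∂_2 = (10 − 4) − 6 = 0, and the invariant factors of ∂_2 are all 1, so H_1 ≅ 0.
  H_2: rank ker ∂_2 − rank ∂_3 = (10 − 6) − 4 = 0, and the invariant factors of ∂_3 are all 1, so H_2 ≅ 0.
  H_3: rank ker ∂_3 − rank ∂_4 = (5 − 4) − 0 = 1, and there is no ∂_4, so H_3 ≅ Z.

(K is a triangulation of the 3-sphere S^3.)

H_0 ≅ Z,  H_1 = 0,  H_2 = 0,  H_3 ≅ Z.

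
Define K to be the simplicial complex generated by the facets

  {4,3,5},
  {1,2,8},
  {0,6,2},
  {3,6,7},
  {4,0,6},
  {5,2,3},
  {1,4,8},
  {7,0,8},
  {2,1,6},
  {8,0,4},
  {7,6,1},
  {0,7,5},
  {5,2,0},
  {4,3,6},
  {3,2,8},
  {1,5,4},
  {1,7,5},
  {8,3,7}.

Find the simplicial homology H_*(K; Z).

Order the vertices as 0 < 1 < 2 < 3 < 4 < 5 < 6 < 7 < 8. Listing each simplex with vertices in this order, K has dimension 2 with simplices:

  0-simplices (9): [0], [1], [2], [3], [4], [5], [6], [7], [8]
  1-simplices (27): (27 of them)
  2-simplices (18): [0,2,5], [0,2,6], [0,4,6], [0,4,8], [0,5,7], [0,7,8], [1,2,6], [1,2,8], [1,4,5], [1,4,8], [1,5,7], [1,6,7], [2,3,5], [2,3,8], [3,4,5], [3,4,6], [3,6,7], [3,7,8]

Hence C_0 ≅ Z^9, C_1 ≅ Z^27, C_2 ≅ Z^18.

The boundary map ∂_1: C_1 → C_0 sends each edge [p,q] (with p < q) to q − p. For instance
  ∂[0,8] = [8] − [0].
The resulting 9×27 matrix has rank 8, and its Smith normal form has invariant factors (1,1,1,1,1,1,1,1).

Boundary ∂_2: C_2 → C_1 acts by ∂[p,q,r] = [q,r] − [p,r] + [p,q]. For instance
  ∂[0,2,6] = [2,6] − [0,6] + [0,2],
  ∂[3,7,8] = [7,8] − [3,8] + [3,7].
The 27×18 boundary matrix has rank 17 and Smith normal form diag(1,1,1,1,1,1,1,1,1,1,1,1,1,1,1,1,1).

Computing H_k = (kernel of ∂_k) / (image of ∂_{k+1}):

  H_0: rank C_0 − rank ∂_1 = 9 − 8 = 1, and the invariant factors of ∂_1 are all 1, so H_0 = Z.
  H_1: rank ker ∂_1 − rank ∂_2 = (27 − 8) − 17 = 2, and the invariant factors of ∂_2 are all 1, so H_1 = Z^2.
  H_2: rank ker ∂_2 − rank ∂_3 = (18 − 17) − 0 = 1, and there is no ∂_3, so H_2 = Z.

H_0 ≅ Z,  H_1 ≅ Z^2,  H_2 ≅ Z.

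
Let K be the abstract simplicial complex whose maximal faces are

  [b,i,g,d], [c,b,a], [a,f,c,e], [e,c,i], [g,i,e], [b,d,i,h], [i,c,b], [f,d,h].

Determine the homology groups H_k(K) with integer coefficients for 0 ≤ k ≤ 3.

H_0 = Z,  H_1 = Z,  H_2 = 0,  H_3 = 0.

Fix the vertex order a < b < c < d < e < f < g < h < i and write every simplex with vertices in increasing order. Then dim K = 3 and the simplices of K are:

  0-simplices (9): a, b, c, d, e, f, g, h, i
  1-simplices (22): ab, ac, ae, af, bc, bd, bg, bh, bi, ce, cf, ci, df, dg, dh, di, ef, eg, ei, fh, gi, hi
  2-simplices (16): abc, ace, acf, aef, bci, bdg, bdh, bdi, bgi, bhi, cef, cei, dfh, dgi, dhi, egi
  3-simplices (3): acef, bdgi, bdhi

Hence C_0 ≅ Z^9, C_1 ≅ Z^22, C_2 ≅ Z^16, C_3 ≅ Z^3.

∂_1: C_1 → C_0 maps an edge to its endpoints' difference, ∂[p,q] = q − p.
The resulting 9×22 matrix has rank 8, and its Smith normal form has invariant factors (1,1,1,1,1,1,1,1).

The boundary map ∂_2: C_2 → C_1 sends each 2-simplex [p,q,r] to [q,r] − [p,r] + [p,q]. For instance
  ∂cei = ei − ci + ce,
  ∂egi = gi − ei + eg.
This gives a 22×16 integer matrix of rank 13; reducing to Smith normal form yields diagonal entries (1,1,1,1,1,1,1,1,1,1,1,1,1).

The boundary map ∂_3: C_3 → C_2 sends each 3-simplex σ to the alternating sum Σ_i (−1)^i (σ with its i-th vertex removed). For instance
  ∂acef = cef − aef + acf − ace,
  ∂bdgi = dgi − bgi + bdi − bdg.
As a 16×3 matrix over Z this has rank 3, with invariant factors (1,1,1).

From H_k ≅ ker(∂_k) / im(∂_{k+1}) we obtain:

  H_0: rank C_0 − rank ∂_1 = 9 − 8 = 1, and the invariant factors of ∂_1 are all 1, so H_0 ≅ Z.
  H_1: rank ker ∂_1 − rank ∂_2 = (22 − 8) − 13 = 1, and the invariant factors of ∂_2 are all 1, so H_1 ≅ Z.
  H_2: rank ker ∂_2 − rank ∂_3 = (16 − 13) − 3 = 0, and the invariant factors of ∂_3 are all 1, so H_2 ≅ 0.
  H_3: rank ker ∂_3 − rank ∂_4 = (3 − 3) − 0 = 0, and there is no ∂_4, so H_3 ≅ 0.

As a check, the Euler characteristic is 9 − 22 + 16 − 3 = 0, which agrees with 1 − 1 + 0 − 0 = 0.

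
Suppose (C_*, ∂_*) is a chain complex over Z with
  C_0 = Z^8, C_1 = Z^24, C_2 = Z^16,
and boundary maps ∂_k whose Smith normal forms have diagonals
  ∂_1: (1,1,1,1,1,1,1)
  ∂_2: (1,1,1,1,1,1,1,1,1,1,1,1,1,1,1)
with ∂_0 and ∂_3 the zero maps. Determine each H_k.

H_0: b_0 = 8 − 0 − 7 = 1; torsion from ∂_1 factors > 1: none. So H_0 = Z.
H_1: b_1 = 24 − 7 − 15 = 2; torsion from ∂_2 factors > 1: none. So H_1 = Z^2.
H_2: b_2 = 16 − 15 − 0 = 1; torsion from ∂_3 factors > 1: none. So H_2 = Z.

H_0 = Z,  H_1 = Z^2,  H_2 = Z.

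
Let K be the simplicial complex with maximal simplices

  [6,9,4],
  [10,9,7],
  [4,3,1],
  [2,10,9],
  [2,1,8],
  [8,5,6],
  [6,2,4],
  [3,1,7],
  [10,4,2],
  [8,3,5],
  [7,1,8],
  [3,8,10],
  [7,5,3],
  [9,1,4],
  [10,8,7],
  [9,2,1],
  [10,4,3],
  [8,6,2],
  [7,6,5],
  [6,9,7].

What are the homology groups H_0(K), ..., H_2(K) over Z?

Take the total order 1 < 2 < 3 < 4 < 5 < 6 < 7 < 8 < 9 < 10 on the vertex set. Then K (dimension 2) consists of the simplices:

  0-simplices (10): [1], [2], [3], [4], [5], [6], [7], [8], [9], [10]
  1-simplices (30): (30 of them)
  2-simplices (20): (20 of them)

so the chain groups are C_0 ≅ Z^10, C_1 ≅ Z^30, C_2 ≅ Z^20.

∂_1: C_1 → C_0 sends each edge [p,q] (with p < q) to q − p. For instance
  ∂[3,10] = [10] − [3].
This gives a 10×30 integer matrix of rank 9; reducing to Smith normal form yields diagonal entries (1,1,1,1,1,1,1,1,1).

Boundary ∂_2: C_2 → C_1 sends each 2-simplex [p,q,r] to [q,r] − [p,r] + [p,q]. For instance
  ∂[1,3,4] = [3,4] − [1,4] + [1,3],
  ∂[1,3,7] = [3,7] − [1,7] + [1,3].
As a 30×20 matrix over Z this has rank 20, with invariant factors (1,1,1,1,1,1,1,1,1,1,1,1,1,1,1,1,1,1,1,2).

Computing H_k = (kernel of ∂_k) / (image of ∂_{k+1}):

  H_0: rank C_0 − rank ∂_1 = 10 − 9 = 1, and the invariant factors of ∂_1 are all 1, so H_0 = Z.
  H_1: rank ker ∂_1 − rank ∂_2 = (30 − 9) − 20 = 1, and ∂_2 has invariant factor 2 > 1, so H_1 = Z ⊕ Z/2.
  H_2: rank ker ∂_2 − rank ∂_3 = (20 − 20) − 0 = 0, and there is no ∂_3, so H_2 = 0.

(K is a triangulation of the Klein bottle.)

H_0 ≅ Z,  H_1 ≅ Z ⊕ Z/2,  H_2 = 0.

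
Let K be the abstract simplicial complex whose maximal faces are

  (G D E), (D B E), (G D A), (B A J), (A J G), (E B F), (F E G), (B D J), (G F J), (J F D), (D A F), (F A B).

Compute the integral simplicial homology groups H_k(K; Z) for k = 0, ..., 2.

H_0 = Z,  H_1 = Z_2,  H_2 = 0.

We work with the vertex ordering A < B < D < E < F < G < J. The simplices of K, each written with vertices in increasing order, are:

  0-simplices (7): A, B, D, E, F, G, J
  1-simplices (18): AB, AD, AF, AG, AJ, BD, BE, BF, BJ, DE, DF, DG, DJ, EF, EG, FG, FJ, GJ
  2-simplices (12): ABF, ABJ, ADF, ADG, AGJ, BDE, BDJ, BEF, DEG, DFJ, EFG, FGJ

Hence C_0 ≅ Z^7, C_1 ≅ Z^18, C_2 ≅ Z^12.

Boundary ∂_1: C_1 → C_0 maps an edge to its endpoints' difference, ∂[p,q] = q − p. For instance
  ∂BJ = J − B.
As a 7×18 matrix over Z this has rank 6, with invariant factors (1,1,1,1,1,1).

Boundary ∂_2: C_2 → C_1 maps a triangle to the signed sum of its edges. For instance
  ∂BDE = DE − BE + BD,
  ∂ADG = DG − AG + AD.
The resulting 18×12 matrix has rank 12, and its Smith normal form has invariant factors (1,1,1,1,1,1,1,1,1,1,1,2).

Reading off H_k = ker ∂_k / im ∂_{k+1}:

  H_0: rank C_0 − rank ∂_1 = 7 − 6 = 1, and the invariant factors of ∂_1 are all 1, so H_0 ≅ Z.
  H_1: rank ker ∂_1 − rank ∂_2 = (18 − 6) − 12 = 0, and ∂_2 has invariant factor 2 > 1, so H_1 ≅ Z_2.
  H_2: rank ker ∂_2 − rank ∂_3 = (12 − 12) − 0 = 0, and there is no ∂_3, so H_2 ≅ 0.

(K is a triangulation of the real projective plane RP^2.)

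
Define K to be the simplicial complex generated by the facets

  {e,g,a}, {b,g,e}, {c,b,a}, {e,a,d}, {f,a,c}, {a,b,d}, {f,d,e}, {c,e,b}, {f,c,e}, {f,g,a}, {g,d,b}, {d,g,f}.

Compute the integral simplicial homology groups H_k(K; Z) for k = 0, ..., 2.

K has 7 vertices, 18 edges, 12 triangles.
rank ∂_0 = 0, rank ∂_1 = 6 ⇒ b_0 = 7 − 0 − 6 = 1; all invariant factors of ∂_1 are 1 so no torsion. So H_0 ≅ Z.
rank ∂_1 = 6, rank ∂_2 = 12 ⇒ b_1 = 18 − 6 − 12 = 0; ∂_2 has invariant factor(s) [2] giving torsion. So H_1 ≅ Z/2.
rank ∂_2 = 12, rank ∂_3 = 0 ⇒ b_2 = 12 − 12 − 0 = 0. So H_2 ≅ 0.

H_0 = Z,  H_1 = Z/2,  H_2 = 0.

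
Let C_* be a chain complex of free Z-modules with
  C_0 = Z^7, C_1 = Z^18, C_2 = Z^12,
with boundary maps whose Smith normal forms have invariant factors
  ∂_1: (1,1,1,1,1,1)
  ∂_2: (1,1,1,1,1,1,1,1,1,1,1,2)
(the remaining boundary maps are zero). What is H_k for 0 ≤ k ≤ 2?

H_0: b_0 = 7 − 0 − 6 = 1; torsion from ∂_1 factors > 1: none. So H_0 = Z.
H_1: b_1 = 18 − 6 − 12 = 0; torsion from ∂_2 factors > 1: [2]. So H_1 = Z/2.
H_2: b_2 = 12 − 12 − 0 = 0; torsion from ∂_3 factors > 1: none. So H_2 = 0.

H_0 = Z,  H_1 = Z/2,  H_2 = 0.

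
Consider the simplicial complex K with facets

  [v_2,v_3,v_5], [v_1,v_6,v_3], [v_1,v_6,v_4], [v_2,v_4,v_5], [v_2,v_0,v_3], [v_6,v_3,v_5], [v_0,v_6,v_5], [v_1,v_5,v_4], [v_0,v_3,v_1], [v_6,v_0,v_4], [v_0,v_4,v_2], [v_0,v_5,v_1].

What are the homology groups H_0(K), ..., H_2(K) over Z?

H_0 = Z,  H_1 = Z/2Z,  H_2 = 0.

Take the total order v_0 < v_1 < v_2 < v_3 < v_4 < v_5 < v_6 on the vertex set. Then K (dimension 2) consists of the simplices:

  0-simplices (7): [v_0], [v_1], [v_2], [v_3], [v_4], [v_5], [v_6]
  1-simplices (18): (18 of them)
  2-simplices (12): (12 of them)

so the chain groups are C_0 ≅ Z^7, C_1 ≅ Z^18, C_2 ≅ Z^12.

∂_1: C_1 → C_0 sends each edge [p,q] (with p < q) to q − p. For instance
  ∂[v_0,v_6] = [v_6] − [v_0].
The 7×18 boundary matrix has rank 6 and Smith normal form diag(1,1,1,1,1,1).

Boundary ∂_2: C_2 → C_1 sends each 2-simplex [p,q,r] to [q,r] − [p,r] + [p,q]. For instance
  ∂[v_1,v_4,v_5] = [v_4,v_5] − [v_1,v_5] + [v_1,v_4],
  ∂[v_0,v_1,v_3] = [v_1,v_3] − [v_0,v_3] + [v_0,v_1].
The 18×12 boundary matrix has rank 12 and Smith normal form diag(1,1,1,1,1,1,1,1,1,1,1,2).

Reading off H_k = ker ∂_k / im ∂_{k+1}:

  H_0: rank C_0 − rank ∂_1 = 7 − 6 = 1, and the invariant factors of ∂_1 are all 1, so H_0 ≅ Z.
  H_1: rank ker ∂_1 − rank ∂_2 = (18 − 6) − 12 = 0, and ∂_2 has invariant factor 2 > 1, so H_1 ≅ Z/2Z.
  H_2: rank ker ∂_2 − rank ∂_3 = (12 − 12) − 0 = 0, and there is no ∂_3, so H_2 ≅ 0.

As a check, the Euler characteristic is 7 − 18 + 12 = 1, which agrees with 1 − 0 + 0 = 1.
(K is a triangulation of the real projective plane RP^2.)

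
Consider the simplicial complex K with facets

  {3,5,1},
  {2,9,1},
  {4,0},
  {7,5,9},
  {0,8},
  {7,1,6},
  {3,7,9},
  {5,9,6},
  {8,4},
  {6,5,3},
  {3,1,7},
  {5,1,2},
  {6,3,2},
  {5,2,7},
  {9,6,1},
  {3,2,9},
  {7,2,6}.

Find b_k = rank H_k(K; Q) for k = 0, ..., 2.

b_0 = 2, b_1 = 3, b_2 = 1.

We work with the vertex ordering 0 < 1 < 2 < 3 < 4 < 5 < 6 < 7 < 8 < 9. The simplices of K, each written with vertices in increasing order, are:

  0-simplices (10): [0], [1], [2], [3], [4], [5], [6], [7], [8], [9]
  1-simplices (24): (24 of them)
  2-simplices (14): [1,2,5], [1,2,9], [1,3,5], [1,3,7], [1,6,7], [1,6,9], [2,3,6], [2,3,9], [2,5,7], [2,6,7], [3,5,6], [3,7,9], [5,6,9], [5,7,9]

so the chain groups are C_0 ≅ Z^10, C_1 ≅ Z^24, C_2 ≅ Z^14.

Boundary ∂_1: C_1 → C_0 is given by ∂[p,q] = [q] − [p]. For instance
  ∂[1,5] = [5] − [1].
The resulting 10×24 matrix has rank 8, and its Smith normal form has invariant factors (1,1,1,1,1,1,1,1).

Boundary ∂_2: C_2 → C_1 acts by ∂[p,q,r] = [q,r] − [p,r] + [p,q]. For instance
  ∂[2,3,9] = [3,9] − [2,9] + [2,3],
  ∂[2,6,7] = [6,7] − [2,7] + [2,6].
As a 24×14 matrix over Z this has rank 13, with invariant factors (1,1,1,1,1,1,1,1,1,1,1,1,1).

From H_k ≅ ker(∂_k) / im(∂_{k+1}) we obtain:

  H_0: rank C_0 − rank ∂_1 = 10 − 8 = 2, and the invariant factors of ∂_1 are all 1, so H_0 ≅ Z^2.
  H_1: rank ker ∂_1 − rank ∂_2 = (24 − 8) − 13 = 3, and the invariant factors of ∂_2 are all 1, so H_1 ≅ Z^3.
  H_2: rank ker ∂_2 − rank ∂_3 = (14 − 13) − 0 = 1, and there is no ∂_3, so H_2 ≅ Z.

Hence the Betti numbers are b_0 = 2, b_1 = 3, b_2 = 1.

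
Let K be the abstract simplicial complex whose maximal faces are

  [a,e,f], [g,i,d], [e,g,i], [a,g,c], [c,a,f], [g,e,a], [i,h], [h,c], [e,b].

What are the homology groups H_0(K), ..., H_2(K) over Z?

H_0 = Z,  H_1 = Z,  H_2 = 0.

Fix the vertex order a < b < c < d < e < f < g < h < i and write every simplex with vertices in increasing order. Then dim K = 2 and the simplices of K are:

  0-simplices (9): a, b, c, d, e, f, g, h, i
  1-simplices (15): ac, ae, af, ag, be, cf, cg, ch, dg, di, ef, eg, ei, gi, hi
  2-simplices (6): acf, acg, aef, aeg, dgi, egi

so the chain groups are C_0 ≅ Z^9, C_1 ≅ Z^15, C_2 ≅ Z^6.

Boundary ∂_1: C_1 → C_0 maps an edge to its endpoints' difference, ∂[p,q] = q − p. For instance
  ∂gi = i − g.
The resulting 9×15 matrix has rank 8, and its Smith normal form has invariant factors (1,1,1,1,1,1,1,1).

∂_2: C_2 → C_1 sends each 2-simplex [p,q,r] to [q,r] − [p,r] + [p,q]. For instance
  ∂acg = cg − ag + ac,
  ∂acf = cf − af + ac.
As a 15×6 matrix over Z this has rank 6, with invariant factors (1,1,1,1,1,1).

From H_k ≅ ker(∂_k) / im(∂_{k+1}) we obtain:

  H_0: rank C_0 − rank ∂_1 = 9 − 8 = 1, and the invariant factors of ∂_1 are all 1, so H_0 = Z.
  H_1: rank ker ∂_1 − rank ∂_2 = (15 − 8) − 6 = 1, and the invariant factors of ∂_2 are all 1, so H_1 = Z.
  H_2: rank ker ∂_2 − rank ∂_3 = (6 − 6) − 0 = 0, and there is no ∂_3, so H_2 = 0.

As a check, the Euler characteristic is 9 − 15 + 6 = 0, which agrees with 1 − 1 + 0 = 0.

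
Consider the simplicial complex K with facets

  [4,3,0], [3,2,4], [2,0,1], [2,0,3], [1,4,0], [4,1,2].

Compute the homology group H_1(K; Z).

Take the total order 0 < 1 < 2 < 3 < 4 on the vertex set. Then K (dimension 2) consists of the simplices:

  0-simplices (5): [0], [1], [2], [3], [4]
  1-simplices (9): [0,1], [0,2], [0,3], [0,4], [1,2], [1,4], [2,3], [2,4], [3,4]
  2-simplices (6): [0,1,2], [0,1,4], [0,2,3], [0,3,4], [1,2,4], [2,3,4]

giving chain groups C_0 ≅ Z^5, C_1 ≅ Z^9, C_2 ≅ Z^6.

Boundary ∂_1: C_1 → C_0 is given by ∂[p,q] = [q] − [p]. For instance
  ∂[2,3] = [3] − [2].
As a 5×9 matrix over Z this has rank 4, with invariant factors (1,1,1,1).

Boundary ∂_2: C_2 → C_1 sends each 2-simplex [p,q,r] to [q,r] − [p,r] + [p,q]. For instance
  ∂[0,1,4] = [1,4] − [0,4] + [0,1],
  ∂[0,1,2] = [1,2] − [0,2] + [0,1].
As a 9×6 matrix over Z this has rank 5, with invariant factors (1,1,1,1,1).

Computing H_k = (kernel of ∂_k) / (image of ∂_{k+1}):

  H_1: rank ker ∂_1 − rank ∂_2 = (9 − 4) − 5 = 0, and the invariant factors of ∂_2 are all 1, so H_1 = 0.

H_1 = 0.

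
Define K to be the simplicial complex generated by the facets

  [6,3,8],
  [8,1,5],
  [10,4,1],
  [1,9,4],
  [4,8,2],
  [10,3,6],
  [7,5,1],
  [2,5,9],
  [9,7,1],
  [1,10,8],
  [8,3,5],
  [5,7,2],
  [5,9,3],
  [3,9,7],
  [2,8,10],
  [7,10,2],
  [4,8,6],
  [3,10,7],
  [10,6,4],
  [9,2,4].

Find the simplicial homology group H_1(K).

H_1 ≅ Z ⊕ Z/2Z.

Order the vertices as 1 < 2 < 3 < 4 < 5 < 6 < 7 < 8 < 9 < 10. Listing each simplex with vertices in this order, K has dimension 2 with simplices:

  0-simplices (10): [1], [2], [3], [4], [5], [6], [7], [8], [9], [10]
  1-simplices (30): (30 of them)
  2-simplices (20): (20 of them)

Hence C_0 ≅ Z^10, C_1 ≅ Z^30, C_2 ≅ Z^20.

∂_1: C_1 → C_0 sends each edge [p,q] (with p < q) to q − p. For instance
  ∂[6,8] = [8] − [6].
The resulting 10×30 matrix has rank 9, and its Smith normal form has invariant factors (1,1,1,1,1,1,1,1,1).

The boundary map ∂_2: C_2 → C_1 maps a triangle to the signed sum of its edges. For instance
  ∂[1,4,9] = [4,9] − [1,9] + [1,4],
  ∂[4,6,8] = [6,8] − [4,8] + [4,6].
This gives a 30×20 integer matrix of rank 20; reducing to Smith normal form yields diagonal entries (1,1,1,1,1,1,1,1,1,1,1,1,1,1,1,1,1,1,1,2).

From H_k ≅ ker(∂_k) / im(∂_{k+1}) we obtain:

  H_1: rank ker ∂_1 − rank ∂_2 = (30 − 9) − 20 = 1, and ∂_2 has invariant factor 2 > 1, so H_1 = Z ⊕ Z/2Z.

(K is a triangulation of the Klein bottle.)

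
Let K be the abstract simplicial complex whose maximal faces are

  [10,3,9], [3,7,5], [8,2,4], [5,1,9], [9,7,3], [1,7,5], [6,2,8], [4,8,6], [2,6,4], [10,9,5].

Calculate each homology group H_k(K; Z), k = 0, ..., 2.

H_0 = Z^2,  H_1 = Z,  H_2 = Z.

Order the vertices as 1 < 2 < 3 < 4 < 5 < 6 < 7 < 8 < 9 < 10. Listing each simplex with vertices in this order, K has dimension 2 with simplices:

  0-simplices (10): [1], [2], [3], [4], [5], [6], [7], [8], [9], [10]
  1-simplices (18): [1,5], [1,7], [1,9], [2,4], [2,6], [2,8], [3,5], [3,7], [3,9], [3,10], [4,6], [4,8], [5,7], [5,9], [5,10], [6,8], [7,9], [9,10]
  2-simplices (10): [1,5,7], [1,5,9], [2,4,6], [2,4,8], [2,6,8], [3,5,7], [3,7,9], [3,9,10], [4,6,8], [5,9,10]

giving chain groups C_0 ≅ Z^10, C_1 ≅ Z^18, C_2 ≅ Z^10.

The boundary map ∂_1: C_1 → C_0 is given by ∂[p,q] = [q] − [p]. For instance
  ∂[1,5] = [5] − [1].
As a 10×18 matrix over Z this has rank 8, with invariant factors (1,1,1,1,1,1,1,1).

The boundary map ∂_2: C_2 → C_1 sends each 2-simplex [p,q,r] to [q,r] − [p,r] + [p,q]. For instance
  ∂[3,9,10] = [9,10] − [3,10] + [3,9],
  ∂[2,6,8] = [6,8] − [2,8] + [2,6].
The 18×10 boundary matrix has rank 9 and Smith normal form diag(1,1,1,1,1,1,1,1,1).

Computing H_k = (kernel of ∂_k) / (image of ∂_{k+1}):

  H_0: rank C_0 − rank ∂_1 = 10 − 8 = 2, and the invariant factors of ∂_1 are all 1, so H_0 ≅ Z^2.
  H_1: rank ker ∂_1 − rank ∂_2 = (18 − 8) − 9 = 1, and the invariant factors of ∂_2 are all 1, so H_1 ≅ Z.
  H_2: rank ker ∂_2 − rank ∂_3 = (10 − 9) − 0 = 1, and there is no ∂_3, so H_2 ≅ Z.

As a check, the Euler characteristic is 10 − 18 + 10 = 2, which agrees with 2 − 1 + 1 = 2.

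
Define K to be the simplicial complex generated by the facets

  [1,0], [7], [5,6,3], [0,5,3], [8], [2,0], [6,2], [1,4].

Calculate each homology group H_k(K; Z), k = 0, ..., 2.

H_0 = Z^3,  H_1 = Z,  H_2 = 0.

We work with the vertex ordering 0 < 1 < 2 < 3 < 4 < 5 < 6 < 7 < 8. The simplices of K, each written with vertices in increasing order, are:

  0-simplices (9): [0], [1], [2], [3], [4], [5], [6], [7], [8]
  1-simplices (9): [0,1], [0,2], [0,3], [0,5], [1,4], [2,6], [3,5], [3,6], [5,6]
  2-simplices (2): [0,3,5], [3,5,6]

giving chain groups C_0 ≅ Z^9, C_1 ≅ Z^9, C_2 ≅ Z^2.

The boundary map ∂_1: C_1 → C_0 sends each edge [p,q] (with p < q) to q − p. For instance
  ∂[5,6] = [6] − [5].
As a 9×9 matrix over Z this has rank 6, with invariant factors (1,1,1,1,1,1).

Boundary ∂_2: C_2 → C_1 acts by ∂[p,q,r] = [q,r] − [p,r] + [p,q]. For instance
  ∂[0,3,5] = [3,5] − [0,5] + [0,3],
  ∂[3,5,6] = [5,6] − [3,6] + [3,5].
This gives a 9×2 integer matrix of rank 2; reducing to Smith normal form yields diagonal entries (1,1).

Now H_k = ker ∂_k / im ∂_{k+1}, so:

  H_0: rank C_0 − rank ∂_1 = 9 − 6 = 3, and the invariant factors of ∂_1 are all 1, so H_0 ≅ Z^3.
  H_1: rank ker ∂_1 − rank ∂_2 = (9 − 6) − 2 = 1, and the invariant factors of ∂_2 are all 1, so H_1 ≅ Z.
  H_2: rank ker ∂_2 − rank ∂_3 = (2 − 2) − 0 = 0, and there is no ∂_3, so H_2 ≅ 0.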